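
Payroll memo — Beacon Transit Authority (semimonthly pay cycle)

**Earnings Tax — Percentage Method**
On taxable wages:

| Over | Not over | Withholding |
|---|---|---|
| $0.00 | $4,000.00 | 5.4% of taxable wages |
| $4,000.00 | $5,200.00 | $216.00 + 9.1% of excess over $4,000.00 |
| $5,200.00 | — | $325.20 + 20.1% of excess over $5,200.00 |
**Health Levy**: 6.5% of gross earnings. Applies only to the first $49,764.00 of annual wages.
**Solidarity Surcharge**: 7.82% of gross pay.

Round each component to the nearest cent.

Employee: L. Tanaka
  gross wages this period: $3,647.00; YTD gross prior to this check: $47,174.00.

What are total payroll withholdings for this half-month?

$650.49

Earnings Tax: taxable = $3,647.00
  5.4% × $3,647.00 = $196.94
Health Levy: cap $49,764.00 − YTD $47,174.00 = $2,590.00 subject; 6.5% × $2,590.00 = $168.35
Solidarity Surcharge: 7.82% × $3,647.00 = $285.20
Total: $196.94 + $168.35 + $285.20 = $650.49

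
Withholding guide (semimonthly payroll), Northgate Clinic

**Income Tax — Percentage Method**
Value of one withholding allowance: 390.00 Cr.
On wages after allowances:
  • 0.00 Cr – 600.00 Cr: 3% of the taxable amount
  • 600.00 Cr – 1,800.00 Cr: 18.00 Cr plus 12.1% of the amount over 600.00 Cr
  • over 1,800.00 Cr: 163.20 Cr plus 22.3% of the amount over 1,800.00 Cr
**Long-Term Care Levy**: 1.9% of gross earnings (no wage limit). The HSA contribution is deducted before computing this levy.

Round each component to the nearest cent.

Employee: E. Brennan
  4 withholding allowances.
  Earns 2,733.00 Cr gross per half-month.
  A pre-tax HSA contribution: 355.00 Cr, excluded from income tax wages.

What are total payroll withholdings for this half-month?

89.56 Cr

Income Tax: taxable = 2,733.00 Cr − 355.00 Cr − 4×390.00 Cr = 818.00 Cr
  18.00 Cr + 12.1% × (818.00 Cr − 600.00 Cr) = 18.00 Cr + 12.1% × 218.00 Cr = 44.38 Cr
Long-Term Care Levy: 1.9% × 2,378.00 Cr = 45.18 Cr
Total: 44.38 Cr + 45.18 Cr = 89.56 Cr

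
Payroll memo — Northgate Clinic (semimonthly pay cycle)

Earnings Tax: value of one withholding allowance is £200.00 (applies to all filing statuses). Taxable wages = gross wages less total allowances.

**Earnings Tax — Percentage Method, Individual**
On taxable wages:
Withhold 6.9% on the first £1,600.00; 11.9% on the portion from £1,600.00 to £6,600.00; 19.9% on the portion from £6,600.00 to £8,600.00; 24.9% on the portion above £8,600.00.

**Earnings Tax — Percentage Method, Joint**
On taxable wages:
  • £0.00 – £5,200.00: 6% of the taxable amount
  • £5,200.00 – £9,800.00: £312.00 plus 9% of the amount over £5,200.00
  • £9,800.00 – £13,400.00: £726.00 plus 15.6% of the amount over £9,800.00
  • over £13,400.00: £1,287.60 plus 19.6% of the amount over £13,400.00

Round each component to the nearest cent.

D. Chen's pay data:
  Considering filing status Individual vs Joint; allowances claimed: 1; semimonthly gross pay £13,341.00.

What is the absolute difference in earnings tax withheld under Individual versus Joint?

£986.91

Earnings Tax (Individual): taxable = £13,341.00 − 1×£200.00 = £13,141.00
  £1,103.40 + 24.9% × (£13,141.00 − £8,600.00) = £1,103.40 + 24.9% × £4,541.00 = £2,234.11
Earnings Tax (Joint): taxable = £13,341.00 − 1×£200.00 = £13,141.00
  £726.00 + 15.6% × (£13,141.00 − £9,800.00) = £726.00 + 15.6% × £3,341.00 = £1,247.20
Difference: |£2,234.11 − £1,247.20| = £986.91 (higher under Individual)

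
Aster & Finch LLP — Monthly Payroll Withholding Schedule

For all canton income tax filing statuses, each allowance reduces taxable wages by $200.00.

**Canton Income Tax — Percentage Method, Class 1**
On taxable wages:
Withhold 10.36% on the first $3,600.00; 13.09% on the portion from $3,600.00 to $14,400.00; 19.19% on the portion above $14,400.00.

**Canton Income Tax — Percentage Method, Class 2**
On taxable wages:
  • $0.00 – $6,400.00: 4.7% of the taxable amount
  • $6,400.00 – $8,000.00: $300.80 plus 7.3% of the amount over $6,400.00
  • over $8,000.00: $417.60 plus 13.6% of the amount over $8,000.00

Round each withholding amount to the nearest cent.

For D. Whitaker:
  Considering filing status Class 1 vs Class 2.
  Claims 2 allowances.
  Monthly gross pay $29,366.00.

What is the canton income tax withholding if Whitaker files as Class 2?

Canton Income Tax (Class 2): taxable = $29,366.00 − 2×$200.00 = $28,966.00
  $417.60 + 13.6% × ($28,966.00 − $8,000.00) = $417.60 + 13.6% × $20,966.00 = $3,268.98

$3,268.98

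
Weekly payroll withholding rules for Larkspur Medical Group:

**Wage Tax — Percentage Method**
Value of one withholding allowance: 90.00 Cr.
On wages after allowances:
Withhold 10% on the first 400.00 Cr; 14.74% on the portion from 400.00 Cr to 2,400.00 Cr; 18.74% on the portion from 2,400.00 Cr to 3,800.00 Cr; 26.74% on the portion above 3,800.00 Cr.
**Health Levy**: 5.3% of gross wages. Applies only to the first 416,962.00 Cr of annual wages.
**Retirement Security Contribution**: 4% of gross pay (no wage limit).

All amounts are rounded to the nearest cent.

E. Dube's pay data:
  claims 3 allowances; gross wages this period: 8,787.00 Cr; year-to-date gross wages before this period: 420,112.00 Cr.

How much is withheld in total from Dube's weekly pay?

Wage Tax: taxable = 8,787.00 Cr − 3×90.00 Cr = 8,517.00 Cr
  597.16 Cr + 26.74% × (8,517.00 Cr − 3,800.00 Cr) = 597.16 Cr + 26.74% × 4,717.00 Cr = 1,858.49 Cr
Health Levy: YTD 420,112.00 Cr ≥ cap 416,962.00 Cr → 0.00 Cr
Retirement Security Contribution: 4% × 8,787.00 Cr = 351.48 Cr
Total: 1,858.49 Cr + 0.00 Cr + 351.48 Cr = 2,209.97 Cr

2,209.97 Cr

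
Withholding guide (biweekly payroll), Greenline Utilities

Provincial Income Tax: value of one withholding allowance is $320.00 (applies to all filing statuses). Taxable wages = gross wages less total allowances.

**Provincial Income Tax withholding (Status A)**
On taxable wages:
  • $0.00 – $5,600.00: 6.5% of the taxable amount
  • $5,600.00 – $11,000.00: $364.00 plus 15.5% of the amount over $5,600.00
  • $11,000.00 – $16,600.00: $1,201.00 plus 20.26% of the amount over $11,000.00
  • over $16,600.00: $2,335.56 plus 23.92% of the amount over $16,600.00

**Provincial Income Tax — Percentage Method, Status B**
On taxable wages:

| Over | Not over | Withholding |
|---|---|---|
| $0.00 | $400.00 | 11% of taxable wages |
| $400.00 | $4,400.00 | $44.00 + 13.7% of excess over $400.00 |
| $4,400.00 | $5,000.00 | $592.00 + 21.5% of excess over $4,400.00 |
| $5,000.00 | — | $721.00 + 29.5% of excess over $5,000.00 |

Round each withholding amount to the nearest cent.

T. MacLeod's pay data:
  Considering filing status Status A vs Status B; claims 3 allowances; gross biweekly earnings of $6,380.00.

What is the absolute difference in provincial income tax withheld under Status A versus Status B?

Provincial Income Tax (Status A): taxable = $6,380.00 − 3×$320.00 = $5,420.00
  6.5% × $5,420.00 = $352.30
Provincial Income Tax (Status B): taxable = $6,380.00 − 3×$320.00 = $5,420.00
  $721.00 + 29.5% × ($5,420.00 − $5,000.00) = $721.00 + 29.5% × $420.00 = $844.90
Difference: |$352.30 − $844.90| = $492.60 (higher under Status B)

$492.60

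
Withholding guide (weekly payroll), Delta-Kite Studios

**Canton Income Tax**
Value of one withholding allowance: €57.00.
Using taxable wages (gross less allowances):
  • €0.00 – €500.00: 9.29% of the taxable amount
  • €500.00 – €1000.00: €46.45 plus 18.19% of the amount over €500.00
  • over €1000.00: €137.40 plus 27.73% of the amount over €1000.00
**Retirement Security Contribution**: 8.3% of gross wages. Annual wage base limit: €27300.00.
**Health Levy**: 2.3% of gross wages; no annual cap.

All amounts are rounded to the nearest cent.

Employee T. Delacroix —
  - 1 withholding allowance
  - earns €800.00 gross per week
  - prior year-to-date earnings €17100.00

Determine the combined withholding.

€175.45

Canton Income Tax: taxable = €800.00 − 1×€57.00 = €743.00
  €46.45 + 18.19% × (€743.00 − €500.00) = €46.45 + 18.19% × €243.00 = €90.65
Retirement Security Contribution: 8.3% × €800.00 = €66.40
Health Levy: 2.3% × €800.00 = €18.40
Total: €90.65 + €66.40 + €18.40 = €175.45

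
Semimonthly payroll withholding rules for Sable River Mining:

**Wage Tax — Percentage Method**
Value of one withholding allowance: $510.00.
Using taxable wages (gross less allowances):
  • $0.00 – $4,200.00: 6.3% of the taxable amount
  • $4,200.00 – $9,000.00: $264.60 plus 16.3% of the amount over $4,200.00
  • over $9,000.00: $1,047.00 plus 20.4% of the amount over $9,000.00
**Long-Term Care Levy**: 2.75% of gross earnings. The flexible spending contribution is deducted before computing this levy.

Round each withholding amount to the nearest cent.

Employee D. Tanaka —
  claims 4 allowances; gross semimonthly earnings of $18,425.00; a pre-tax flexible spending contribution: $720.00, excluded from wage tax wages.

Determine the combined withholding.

$2,893.55

Wage Tax: taxable = $18,425.00 − $720.00 − 4×$510.00 = $15,665.00
  $1,047.00 + 20.4% × ($15,665.00 − $9,000.00) = $1,047.00 + 20.4% × $6,665.00 = $2,406.66
Long-Term Care Levy: 2.75% × $17,705.00 = $486.89
Total: $2,406.66 + $486.89 = $2,893.55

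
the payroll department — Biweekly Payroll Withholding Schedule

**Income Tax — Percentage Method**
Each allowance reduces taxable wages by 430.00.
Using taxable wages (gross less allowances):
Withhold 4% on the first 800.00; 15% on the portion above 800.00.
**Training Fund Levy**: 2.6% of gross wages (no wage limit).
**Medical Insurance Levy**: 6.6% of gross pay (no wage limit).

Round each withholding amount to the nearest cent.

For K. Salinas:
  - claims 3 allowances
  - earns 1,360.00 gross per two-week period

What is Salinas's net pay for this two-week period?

Income Tax: taxable = 1,360.00 − 3×430.00 = 70.00
  4% × 70.00 = 2.80
Training Fund Levy: 2.6% × 1,360.00 = 35.36
Medical Insurance Levy: 6.6% × 1,360.00 = 89.76
Total withheld: 2.80 + 35.36 + 89.76 = 127.92
Net pay: 1,360.00 − 127.92 = 1,232.08

1,232.08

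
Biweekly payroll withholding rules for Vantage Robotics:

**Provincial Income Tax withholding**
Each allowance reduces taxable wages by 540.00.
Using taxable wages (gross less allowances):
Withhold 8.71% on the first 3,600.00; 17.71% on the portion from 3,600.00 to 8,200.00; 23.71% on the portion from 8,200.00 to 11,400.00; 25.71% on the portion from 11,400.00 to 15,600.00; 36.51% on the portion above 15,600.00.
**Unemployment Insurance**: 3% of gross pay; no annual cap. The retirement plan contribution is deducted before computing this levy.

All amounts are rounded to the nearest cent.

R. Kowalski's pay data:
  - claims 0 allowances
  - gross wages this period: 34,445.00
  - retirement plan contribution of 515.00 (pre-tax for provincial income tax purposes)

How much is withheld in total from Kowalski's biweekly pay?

10,676.94

Provincial Income Tax: taxable = 34,445.00 − 515.00 = 33,930.00
  2,966.76 + 36.51% × (33,930.00 − 15,600.00) = 2,966.76 + 36.51% × 18,330.00 = 9,659.04
Unemployment Insurance: 3% × 33,930.00 = 1,017.90
Total: 9,659.04 + 1,017.90 = 10,676.94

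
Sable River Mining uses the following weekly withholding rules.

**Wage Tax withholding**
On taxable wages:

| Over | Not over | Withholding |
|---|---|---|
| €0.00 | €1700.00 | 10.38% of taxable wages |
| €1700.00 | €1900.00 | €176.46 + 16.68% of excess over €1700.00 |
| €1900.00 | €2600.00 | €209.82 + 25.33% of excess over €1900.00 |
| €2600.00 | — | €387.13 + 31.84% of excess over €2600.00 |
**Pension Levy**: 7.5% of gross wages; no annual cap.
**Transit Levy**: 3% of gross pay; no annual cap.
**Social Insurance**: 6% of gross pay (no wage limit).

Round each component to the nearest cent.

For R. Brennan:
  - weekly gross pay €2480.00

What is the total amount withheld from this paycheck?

€765.93

Wage Tax: taxable = €2480.00
  €209.82 + 25.33% × (€2480.00 − €1900.00) = €209.82 + 25.33% × €580.00 = €356.73
Pension Levy: 7.5% × €2480.00 = €186.00
Transit Levy: 3% × €2480.00 = €74.40
Social Insurance: 6% × €2480.00 = €148.80
Total: €356.73 + €186.00 + €74.40 + €148.80 = €765.93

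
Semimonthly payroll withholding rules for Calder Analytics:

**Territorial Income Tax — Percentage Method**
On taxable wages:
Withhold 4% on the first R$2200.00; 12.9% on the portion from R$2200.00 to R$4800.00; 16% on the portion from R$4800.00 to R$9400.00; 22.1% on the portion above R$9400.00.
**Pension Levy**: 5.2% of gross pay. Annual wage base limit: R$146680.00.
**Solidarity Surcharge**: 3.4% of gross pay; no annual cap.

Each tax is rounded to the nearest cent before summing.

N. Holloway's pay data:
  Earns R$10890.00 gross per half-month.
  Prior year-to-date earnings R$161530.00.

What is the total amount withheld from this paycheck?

Territorial Income Tax: taxable = R$10890.00
  R$1159.40 + 22.1% × (R$10890.00 − R$9400.00) = R$1159.40 + 22.1% × R$1490.00 = R$1488.69
Pension Levy: YTD R$161530.00 ≥ cap R$146680.00 → R$0.00
Solidarity Surcharge: 3.4% × R$10890.00 = R$370.26
Total: R$1488.69 + R$0.00 + R$370.26 = R$1858.95

R$1858.95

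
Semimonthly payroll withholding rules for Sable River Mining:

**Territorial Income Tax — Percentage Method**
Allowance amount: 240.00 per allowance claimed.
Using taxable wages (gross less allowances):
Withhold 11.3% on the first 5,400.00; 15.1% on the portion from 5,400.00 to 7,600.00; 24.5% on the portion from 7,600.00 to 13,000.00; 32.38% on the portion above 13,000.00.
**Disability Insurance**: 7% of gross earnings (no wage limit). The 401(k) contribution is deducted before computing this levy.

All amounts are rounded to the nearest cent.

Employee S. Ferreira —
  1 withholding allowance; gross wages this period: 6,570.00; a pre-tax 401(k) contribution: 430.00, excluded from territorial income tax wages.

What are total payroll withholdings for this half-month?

Territorial Income Tax: taxable = 6,570.00 − 430.00 − 1×240.00 = 5,900.00
  610.20 + 15.1% × (5,900.00 − 5,400.00) = 610.20 + 15.1% × 500.00 = 685.70
Disability Insurance: 7% × 6,140.00 = 429.80
Total: 685.70 + 429.80 = 1,115.50

1,115.50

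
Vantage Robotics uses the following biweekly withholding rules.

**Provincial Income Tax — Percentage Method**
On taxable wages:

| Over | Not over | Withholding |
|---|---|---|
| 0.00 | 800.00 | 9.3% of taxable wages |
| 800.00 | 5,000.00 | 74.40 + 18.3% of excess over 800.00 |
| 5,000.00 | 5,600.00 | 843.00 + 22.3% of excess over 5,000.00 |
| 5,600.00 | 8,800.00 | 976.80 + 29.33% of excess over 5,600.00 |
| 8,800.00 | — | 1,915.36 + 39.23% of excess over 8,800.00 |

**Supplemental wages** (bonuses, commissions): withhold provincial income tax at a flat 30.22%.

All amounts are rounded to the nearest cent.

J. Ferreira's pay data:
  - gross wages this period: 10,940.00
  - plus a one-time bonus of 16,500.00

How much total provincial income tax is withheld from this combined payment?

7,741.18

Provincial Income Tax: taxable = 10,940.00
  1,915.36 + 39.23% × (10,940.00 − 8,800.00) = 1,915.36 + 39.23% × 2,140.00 = 2,754.88
Supplemental (30.22% flat on bonus): 30.22% × 16,500.00 = 4,986.30
Total provincial income tax: 2,754.88 + 4,986.30 = 7,741.18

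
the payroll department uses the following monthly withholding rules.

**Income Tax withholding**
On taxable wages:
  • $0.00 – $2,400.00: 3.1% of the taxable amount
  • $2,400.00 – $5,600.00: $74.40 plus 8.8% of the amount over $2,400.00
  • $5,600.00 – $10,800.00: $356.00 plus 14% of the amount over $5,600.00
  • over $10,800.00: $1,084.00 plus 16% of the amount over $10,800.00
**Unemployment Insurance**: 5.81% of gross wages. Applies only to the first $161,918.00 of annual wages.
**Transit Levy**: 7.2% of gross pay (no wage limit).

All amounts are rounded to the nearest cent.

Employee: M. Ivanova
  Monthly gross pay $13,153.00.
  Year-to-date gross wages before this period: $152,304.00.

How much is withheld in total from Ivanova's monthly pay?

$2,966.07

Income Tax: taxable = $13,153.00
  $1,084.00 + 16% × ($13,153.00 − $10,800.00) = $1,084.00 + 16% × $2,353.00 = $1,460.48
Unemployment Insurance: cap $161,918.00 − YTD $152,304.00 = $9,614.00 subject; 5.81% × $9,614.00 = $558.57
Transit Levy: 7.2% × $13,153.00 = $947.02
Total: $1,460.48 + $558.57 + $947.02 = $2,966.07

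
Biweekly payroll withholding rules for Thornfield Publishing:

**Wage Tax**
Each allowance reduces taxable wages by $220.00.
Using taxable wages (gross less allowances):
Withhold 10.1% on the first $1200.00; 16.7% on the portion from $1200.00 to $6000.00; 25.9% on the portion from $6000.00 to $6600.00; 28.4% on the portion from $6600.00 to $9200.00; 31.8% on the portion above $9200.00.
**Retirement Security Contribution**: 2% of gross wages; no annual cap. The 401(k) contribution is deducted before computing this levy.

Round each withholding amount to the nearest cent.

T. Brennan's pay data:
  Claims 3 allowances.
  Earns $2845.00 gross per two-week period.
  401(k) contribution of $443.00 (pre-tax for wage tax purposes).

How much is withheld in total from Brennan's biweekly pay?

Wage Tax: taxable = $2845.00 − $443.00 − 3×$220.00 = $1742.00
  $121.20 + 16.7% × ($1742.00 − $1200.00) = $121.20 + 16.7% × $542.00 = $211.71
Retirement Security Contribution: 2% × $2402.00 = $48.04
Total: $211.71 + $48.04 = $259.75

$259.75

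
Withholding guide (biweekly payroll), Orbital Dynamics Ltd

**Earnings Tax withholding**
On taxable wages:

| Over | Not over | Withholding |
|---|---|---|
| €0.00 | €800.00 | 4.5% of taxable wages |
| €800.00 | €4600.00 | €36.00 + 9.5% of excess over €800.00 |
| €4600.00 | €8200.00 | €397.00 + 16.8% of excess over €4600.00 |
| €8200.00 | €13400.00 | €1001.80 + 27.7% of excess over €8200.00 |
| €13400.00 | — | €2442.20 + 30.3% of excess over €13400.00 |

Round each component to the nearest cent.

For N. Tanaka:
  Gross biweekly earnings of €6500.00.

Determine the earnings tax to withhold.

€716.20

Earnings Tax: taxable = €6500.00
  €397.00 + 16.8% × (€6500.00 − €4600.00) = €397.00 + 16.8% × €1900.00 = €716.20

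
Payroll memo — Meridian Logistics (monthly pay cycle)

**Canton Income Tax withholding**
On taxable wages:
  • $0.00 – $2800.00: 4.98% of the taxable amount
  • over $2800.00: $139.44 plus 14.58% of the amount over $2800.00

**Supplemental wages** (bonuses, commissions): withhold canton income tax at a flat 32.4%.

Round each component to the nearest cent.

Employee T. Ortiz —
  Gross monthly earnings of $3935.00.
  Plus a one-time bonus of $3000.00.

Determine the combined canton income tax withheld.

$1276.92

Canton Income Tax: taxable = $3935.00
  $139.44 + 14.58% × ($3935.00 − $2800.00) = $139.44 + 14.58% × $1135.00 = $304.92
Supplemental (32.4% flat on bonus): 32.4% × $3000.00 = $972.00
Total canton income tax: $304.92 + $972.00 = $1276.92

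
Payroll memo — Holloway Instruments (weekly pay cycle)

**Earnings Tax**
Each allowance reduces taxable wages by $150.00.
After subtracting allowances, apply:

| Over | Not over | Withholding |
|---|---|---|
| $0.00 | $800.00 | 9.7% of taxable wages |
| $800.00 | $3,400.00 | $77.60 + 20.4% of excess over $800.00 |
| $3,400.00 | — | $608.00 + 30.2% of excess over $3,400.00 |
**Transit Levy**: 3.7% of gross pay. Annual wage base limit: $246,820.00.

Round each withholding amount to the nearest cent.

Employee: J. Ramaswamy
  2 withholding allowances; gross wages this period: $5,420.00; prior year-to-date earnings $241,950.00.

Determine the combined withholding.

Earnings Tax: taxable = $5,420.00 − 2×$150.00 = $5,120.00
  $608.00 + 30.2% × ($5,120.00 − $3,400.00) = $608.00 + 30.2% × $1,720.00 = $1,127.44
Transit Levy: cap $246,820.00 − YTD $241,950.00 = $4,870.00 subject; 3.7% × $4,870.00 = $180.19
Total: $1,127.44 + $180.19 = $1,307.63

$1,307.63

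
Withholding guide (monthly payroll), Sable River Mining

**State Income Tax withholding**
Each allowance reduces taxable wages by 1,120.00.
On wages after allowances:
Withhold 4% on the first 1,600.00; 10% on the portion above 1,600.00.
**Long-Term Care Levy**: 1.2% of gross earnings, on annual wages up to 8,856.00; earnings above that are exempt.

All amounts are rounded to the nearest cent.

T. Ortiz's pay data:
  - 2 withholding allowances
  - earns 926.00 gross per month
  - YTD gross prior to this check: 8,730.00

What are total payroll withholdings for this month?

State Income Tax: taxable = 926.00 − 2×1,120.00 = -1,314.00
  Taxable ≤ 0 → 0.00
Long-Term Care Levy: cap 8,856.00 − YTD 8,730.00 = 126.00 subject; 1.2% × 126.00 = 1.51
Total: 0.00 + 1.51 = 1.51

1.51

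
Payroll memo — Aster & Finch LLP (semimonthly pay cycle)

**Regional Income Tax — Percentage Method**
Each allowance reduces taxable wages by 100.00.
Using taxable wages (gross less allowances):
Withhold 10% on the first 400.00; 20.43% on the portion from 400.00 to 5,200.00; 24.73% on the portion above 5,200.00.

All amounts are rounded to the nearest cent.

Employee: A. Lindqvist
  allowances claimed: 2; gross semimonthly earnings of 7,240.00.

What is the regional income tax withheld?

1,475.67

Regional Income Tax: taxable = 7,240.00 − 2×100.00 = 7,040.00
  1,020.64 + 24.73% × (7,040.00 − 5,200.00) = 1,020.64 + 24.73% × 1,840.00 = 1,475.67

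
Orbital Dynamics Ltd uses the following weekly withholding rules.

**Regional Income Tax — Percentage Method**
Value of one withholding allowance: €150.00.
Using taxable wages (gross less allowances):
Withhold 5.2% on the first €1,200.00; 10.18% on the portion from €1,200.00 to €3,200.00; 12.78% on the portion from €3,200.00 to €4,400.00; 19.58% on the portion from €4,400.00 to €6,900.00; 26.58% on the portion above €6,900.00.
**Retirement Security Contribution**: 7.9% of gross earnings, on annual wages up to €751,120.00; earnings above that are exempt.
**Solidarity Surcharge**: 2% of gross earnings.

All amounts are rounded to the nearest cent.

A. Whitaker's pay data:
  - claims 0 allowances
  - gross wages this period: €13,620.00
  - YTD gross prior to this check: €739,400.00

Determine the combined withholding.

Regional Income Tax: taxable = €13,620.00
  €908.86 + 26.58% × (€13,620.00 − €6,900.00) = €908.86 + 26.58% × €6,720.00 = €2,695.04
Retirement Security Contribution: cap €751,120.00 − YTD €739,400.00 = €11,720.00 subject; 7.9% × €11,720.00 = €925.88
Solidarity Surcharge: 2% × €13,620.00 = €272.40
Total: €2,695.04 + €925.88 + €272.40 = €3,893.32

€3,893.32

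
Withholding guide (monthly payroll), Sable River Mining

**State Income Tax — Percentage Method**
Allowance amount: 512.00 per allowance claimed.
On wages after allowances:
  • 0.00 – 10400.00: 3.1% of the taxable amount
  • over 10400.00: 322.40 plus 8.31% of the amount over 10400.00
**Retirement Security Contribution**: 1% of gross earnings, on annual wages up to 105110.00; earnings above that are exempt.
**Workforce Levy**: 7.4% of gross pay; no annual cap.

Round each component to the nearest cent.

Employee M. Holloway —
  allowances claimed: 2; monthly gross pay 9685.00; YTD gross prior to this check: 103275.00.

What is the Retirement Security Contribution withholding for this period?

Retirement Security Contribution: cap 105110.00 − YTD 103275.00 = 1835.00 subject; 1% × 1835.00 = 18.35

18.35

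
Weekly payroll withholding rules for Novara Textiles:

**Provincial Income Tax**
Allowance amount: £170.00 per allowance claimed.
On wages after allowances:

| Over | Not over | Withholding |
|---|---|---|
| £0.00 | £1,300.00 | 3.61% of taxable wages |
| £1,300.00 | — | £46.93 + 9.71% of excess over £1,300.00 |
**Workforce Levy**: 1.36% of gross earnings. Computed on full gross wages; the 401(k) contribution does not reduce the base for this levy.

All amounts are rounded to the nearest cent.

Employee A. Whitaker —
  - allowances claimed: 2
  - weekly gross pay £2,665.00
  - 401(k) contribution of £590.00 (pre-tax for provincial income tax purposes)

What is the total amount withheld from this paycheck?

£125.41

Provincial Income Tax: taxable = £2,665.00 − £590.00 − 2×£170.00 = £1,735.00
  £46.93 + 9.71% × (£1,735.00 − £1,300.00) = £46.93 + 9.71% × £435.00 = £89.17
Workforce Levy: 1.36% × £2,665.00 = £36.24
Total: £89.17 + £36.24 = £125.41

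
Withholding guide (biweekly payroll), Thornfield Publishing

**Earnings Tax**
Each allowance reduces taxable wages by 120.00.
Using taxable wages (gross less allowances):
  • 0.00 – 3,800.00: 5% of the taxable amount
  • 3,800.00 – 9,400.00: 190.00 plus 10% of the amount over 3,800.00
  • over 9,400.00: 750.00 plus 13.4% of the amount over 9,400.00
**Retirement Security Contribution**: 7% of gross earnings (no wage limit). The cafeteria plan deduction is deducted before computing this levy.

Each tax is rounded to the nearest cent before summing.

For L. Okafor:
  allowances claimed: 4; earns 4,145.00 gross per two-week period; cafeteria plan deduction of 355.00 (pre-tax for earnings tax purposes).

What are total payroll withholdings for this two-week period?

Earnings Tax: taxable = 4,145.00 − 355.00 − 4×120.00 = 3,310.00
  5% × 3,310.00 = 165.50
Retirement Security Contribution: 7% × 3,790.00 = 265.30
Total: 165.50 + 265.30 = 430.80

430.80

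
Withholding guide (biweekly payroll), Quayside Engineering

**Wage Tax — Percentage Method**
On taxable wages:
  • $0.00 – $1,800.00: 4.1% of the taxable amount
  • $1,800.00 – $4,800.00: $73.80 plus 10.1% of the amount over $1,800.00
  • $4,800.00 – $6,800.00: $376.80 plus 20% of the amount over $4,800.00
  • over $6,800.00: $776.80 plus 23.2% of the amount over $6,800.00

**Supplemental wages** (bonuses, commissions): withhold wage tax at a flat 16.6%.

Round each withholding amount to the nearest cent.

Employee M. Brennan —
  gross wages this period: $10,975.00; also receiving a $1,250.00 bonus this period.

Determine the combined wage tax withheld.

$1,952.90

Wage Tax: taxable = $10,975.00
  $776.80 + 23.2% × ($10,975.00 − $6,800.00) = $776.80 + 23.2% × $4,175.00 = $1,745.40
Supplemental (16.6% flat on bonus): 16.6% × $1,250.00 = $207.50
Total wage tax: $1,745.40 + $207.50 = $1,952.90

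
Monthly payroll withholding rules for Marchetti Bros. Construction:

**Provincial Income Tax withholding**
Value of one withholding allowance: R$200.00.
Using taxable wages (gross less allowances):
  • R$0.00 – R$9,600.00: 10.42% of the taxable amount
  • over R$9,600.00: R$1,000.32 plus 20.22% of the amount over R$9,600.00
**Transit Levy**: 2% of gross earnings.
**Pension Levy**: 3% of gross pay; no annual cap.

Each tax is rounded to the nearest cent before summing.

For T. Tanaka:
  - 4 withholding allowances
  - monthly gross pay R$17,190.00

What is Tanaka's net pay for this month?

Provincial Income Tax: taxable = R$17,190.00 − 4×R$200.00 = R$16,390.00
  R$1,000.32 + 20.22% × (R$16,390.00 − R$9,600.00) = R$1,000.32 + 20.22% × R$6,790.00 = R$2,373.26
Transit Levy: 2% × R$17,190.00 = R$343.80
Pension Levy: 3% × R$17,190.00 = R$515.70
Total withheld: R$2,373.26 + R$343.80 + R$515.70 = R$3,232.76
Net pay: R$17,190.00 − R$3,232.76 = R$13,957.24

R$13,957.24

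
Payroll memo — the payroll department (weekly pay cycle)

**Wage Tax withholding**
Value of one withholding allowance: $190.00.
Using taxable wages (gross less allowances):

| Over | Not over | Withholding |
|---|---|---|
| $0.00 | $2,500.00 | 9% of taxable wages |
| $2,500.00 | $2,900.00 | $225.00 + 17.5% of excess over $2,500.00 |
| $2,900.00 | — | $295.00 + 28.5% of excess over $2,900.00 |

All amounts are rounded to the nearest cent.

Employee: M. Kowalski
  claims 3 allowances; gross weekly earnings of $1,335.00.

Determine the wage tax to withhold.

$68.85

Wage Tax: taxable = $1,335.00 − 3×$190.00 = $765.00
  9% × $765.00 = $68.85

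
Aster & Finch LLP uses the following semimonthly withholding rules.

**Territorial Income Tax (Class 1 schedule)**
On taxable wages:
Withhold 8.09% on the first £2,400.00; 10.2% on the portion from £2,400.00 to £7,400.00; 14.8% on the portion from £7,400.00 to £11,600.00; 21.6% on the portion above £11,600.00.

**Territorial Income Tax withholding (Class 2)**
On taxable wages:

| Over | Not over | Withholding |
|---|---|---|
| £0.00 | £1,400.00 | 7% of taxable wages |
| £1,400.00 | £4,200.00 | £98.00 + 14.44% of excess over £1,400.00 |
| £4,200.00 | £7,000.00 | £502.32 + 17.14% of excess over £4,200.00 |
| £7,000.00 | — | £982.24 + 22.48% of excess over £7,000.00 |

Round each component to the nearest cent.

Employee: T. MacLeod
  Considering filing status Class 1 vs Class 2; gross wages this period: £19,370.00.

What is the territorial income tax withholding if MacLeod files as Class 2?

£3,763.02

Territorial Income Tax (Class 2): taxable = £19,370.00
  £982.24 + 22.48% × (£19,370.00 − £7,000.00) = £982.24 + 22.48% × £12,370.00 = £3,763.02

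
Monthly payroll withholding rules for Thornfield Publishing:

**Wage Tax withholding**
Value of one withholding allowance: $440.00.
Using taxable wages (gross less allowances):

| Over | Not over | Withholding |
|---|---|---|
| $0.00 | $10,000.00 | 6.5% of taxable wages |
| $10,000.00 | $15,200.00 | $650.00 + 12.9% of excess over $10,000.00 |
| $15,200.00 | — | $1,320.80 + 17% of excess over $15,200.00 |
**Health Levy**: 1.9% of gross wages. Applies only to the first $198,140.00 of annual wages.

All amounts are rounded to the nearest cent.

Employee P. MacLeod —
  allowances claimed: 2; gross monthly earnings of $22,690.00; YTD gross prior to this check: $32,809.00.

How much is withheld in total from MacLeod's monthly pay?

$2,875.61

Wage Tax: taxable = $22,690.00 − 2×$440.00 = $21,810.00
  $1,320.80 + 17% × ($21,810.00 − $15,200.00) = $1,320.80 + 17% × $6,610.00 = $2,444.50
Health Levy: 1.9% × $22,690.00 = $431.11
Total: $2,444.50 + $431.11 = $2,875.61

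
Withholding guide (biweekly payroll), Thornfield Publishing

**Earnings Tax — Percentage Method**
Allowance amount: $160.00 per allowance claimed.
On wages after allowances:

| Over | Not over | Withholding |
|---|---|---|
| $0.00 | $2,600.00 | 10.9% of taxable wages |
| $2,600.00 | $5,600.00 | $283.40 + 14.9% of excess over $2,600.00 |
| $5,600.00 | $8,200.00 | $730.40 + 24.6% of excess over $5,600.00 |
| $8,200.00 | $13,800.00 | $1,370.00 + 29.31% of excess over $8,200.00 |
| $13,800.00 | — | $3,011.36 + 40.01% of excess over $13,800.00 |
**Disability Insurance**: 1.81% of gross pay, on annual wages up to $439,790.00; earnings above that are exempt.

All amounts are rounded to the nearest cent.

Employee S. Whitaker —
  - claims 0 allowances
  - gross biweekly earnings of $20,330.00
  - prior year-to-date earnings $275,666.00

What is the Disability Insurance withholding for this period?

Disability Insurance: 1.81% × $20,330.00 = $367.97

$367.97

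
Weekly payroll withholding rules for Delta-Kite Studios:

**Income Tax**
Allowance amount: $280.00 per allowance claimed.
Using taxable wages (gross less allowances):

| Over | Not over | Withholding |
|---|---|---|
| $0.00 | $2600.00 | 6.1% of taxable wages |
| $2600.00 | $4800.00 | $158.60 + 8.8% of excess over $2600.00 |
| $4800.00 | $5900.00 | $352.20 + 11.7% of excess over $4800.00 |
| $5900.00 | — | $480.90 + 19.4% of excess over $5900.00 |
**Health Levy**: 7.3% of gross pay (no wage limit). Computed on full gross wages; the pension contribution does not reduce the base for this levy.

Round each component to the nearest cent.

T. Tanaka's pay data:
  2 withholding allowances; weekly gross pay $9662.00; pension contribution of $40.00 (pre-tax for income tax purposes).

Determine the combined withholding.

Income Tax: taxable = $9662.00 − $40.00 − 2×$280.00 = $9062.00
  $480.90 + 19.4% × ($9062.00 − $5900.00) = $480.90 + 19.4% × $3162.00 = $1094.33
Health Levy: 7.3% × $9662.00 = $705.33
Total: $1094.33 + $705.33 = $1799.66

$1799.66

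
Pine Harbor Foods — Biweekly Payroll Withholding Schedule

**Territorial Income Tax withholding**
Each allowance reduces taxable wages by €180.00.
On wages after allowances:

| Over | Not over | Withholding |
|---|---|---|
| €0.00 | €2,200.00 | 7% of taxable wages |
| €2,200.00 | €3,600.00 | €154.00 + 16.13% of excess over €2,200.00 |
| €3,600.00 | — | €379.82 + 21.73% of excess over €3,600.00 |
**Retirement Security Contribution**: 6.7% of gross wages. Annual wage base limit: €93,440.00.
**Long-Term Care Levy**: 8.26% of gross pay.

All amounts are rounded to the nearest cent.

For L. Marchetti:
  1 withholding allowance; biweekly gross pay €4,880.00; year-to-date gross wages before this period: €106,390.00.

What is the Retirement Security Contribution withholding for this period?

Retirement Security Contribution: YTD €106,390.00 ≥ cap €93,440.00 → €0.00

€0.00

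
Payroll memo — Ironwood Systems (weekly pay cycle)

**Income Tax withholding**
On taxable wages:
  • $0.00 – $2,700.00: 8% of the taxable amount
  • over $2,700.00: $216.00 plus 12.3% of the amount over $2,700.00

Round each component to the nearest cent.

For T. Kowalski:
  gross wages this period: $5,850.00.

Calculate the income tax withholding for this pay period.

$603.45

Income Tax: taxable = $5,850.00
  $216.00 + 12.3% × ($5,850.00 − $2,700.00) = $216.00 + 12.3% × $3,150.00 = $603.45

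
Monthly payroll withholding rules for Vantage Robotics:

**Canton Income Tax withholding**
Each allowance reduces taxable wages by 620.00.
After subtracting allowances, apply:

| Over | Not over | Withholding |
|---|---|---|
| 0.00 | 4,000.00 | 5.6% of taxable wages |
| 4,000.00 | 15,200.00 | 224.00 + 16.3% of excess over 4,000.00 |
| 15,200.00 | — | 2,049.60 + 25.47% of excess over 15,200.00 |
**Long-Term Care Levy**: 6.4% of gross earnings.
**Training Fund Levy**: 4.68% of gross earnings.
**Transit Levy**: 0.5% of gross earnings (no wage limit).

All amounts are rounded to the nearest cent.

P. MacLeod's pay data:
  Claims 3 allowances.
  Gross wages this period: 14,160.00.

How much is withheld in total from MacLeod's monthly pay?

Canton Income Tax: taxable = 14,160.00 − 3×620.00 = 12,300.00
  224.00 + 16.3% × (12,300.00 − 4,000.00) = 224.00 + 16.3% × 8,300.00 = 1,576.90
Long-Term Care Levy: 6.4% × 14,160.00 = 906.24
Training Fund Levy: 4.68% × 14,160.00 = 662.69
Transit Levy: 0.5% × 14,160.00 = 70.80
Total: 1,576.90 + 906.24 + 662.69 + 70.80 = 3,216.63

3,216.63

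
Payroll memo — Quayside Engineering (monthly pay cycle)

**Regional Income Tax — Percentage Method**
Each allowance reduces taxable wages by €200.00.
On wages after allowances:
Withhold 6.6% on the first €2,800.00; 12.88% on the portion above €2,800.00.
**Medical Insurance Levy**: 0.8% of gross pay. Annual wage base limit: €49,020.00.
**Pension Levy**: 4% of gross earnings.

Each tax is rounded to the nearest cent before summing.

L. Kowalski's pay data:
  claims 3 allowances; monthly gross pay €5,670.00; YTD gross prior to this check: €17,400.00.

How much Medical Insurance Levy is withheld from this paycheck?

Medical Insurance Levy: 0.8% × €5,670.00 = €45.36

€45.36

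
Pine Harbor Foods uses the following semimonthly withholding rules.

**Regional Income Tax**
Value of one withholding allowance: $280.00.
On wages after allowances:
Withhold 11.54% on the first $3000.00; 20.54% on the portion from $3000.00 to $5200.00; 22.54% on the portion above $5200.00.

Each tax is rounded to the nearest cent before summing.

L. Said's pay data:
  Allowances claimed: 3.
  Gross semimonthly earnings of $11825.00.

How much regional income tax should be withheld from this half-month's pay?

$2102.02

Regional Income Tax: taxable = $11825.00 − 3×$280.00 = $10985.00
  $798.08 + 22.54% × ($10985.00 − $5200.00) = $798.08 + 22.54% × $5785.00 = $2102.02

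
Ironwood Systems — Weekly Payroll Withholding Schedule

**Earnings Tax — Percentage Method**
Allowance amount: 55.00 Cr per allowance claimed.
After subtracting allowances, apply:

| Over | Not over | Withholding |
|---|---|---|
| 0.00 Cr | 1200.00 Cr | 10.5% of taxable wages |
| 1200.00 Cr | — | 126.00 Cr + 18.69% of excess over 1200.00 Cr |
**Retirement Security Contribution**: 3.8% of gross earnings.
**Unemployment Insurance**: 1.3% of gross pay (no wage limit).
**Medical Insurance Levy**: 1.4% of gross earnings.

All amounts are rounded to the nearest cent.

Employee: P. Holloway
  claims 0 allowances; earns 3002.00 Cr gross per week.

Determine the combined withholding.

Earnings Tax: taxable = 3002.00 Cr
  126.00 Cr + 18.69% × (3002.00 Cr − 1200.00 Cr) = 126.00 Cr + 18.69% × 1802.00 Cr = 462.79 Cr
Retirement Security Contribution: 3.8% × 3002.00 Cr = 114.08 Cr
Unemployment Insurance: 1.3% × 3002.00 Cr = 39.03 Cr
Medical Insurance Levy: 1.4% × 3002.00 Cr = 42.03 Cr
Total: 462.79 Cr + 114.08 Cr + 39.03 Cr + 42.03 Cr = 657.93 Cr

657.93 Cr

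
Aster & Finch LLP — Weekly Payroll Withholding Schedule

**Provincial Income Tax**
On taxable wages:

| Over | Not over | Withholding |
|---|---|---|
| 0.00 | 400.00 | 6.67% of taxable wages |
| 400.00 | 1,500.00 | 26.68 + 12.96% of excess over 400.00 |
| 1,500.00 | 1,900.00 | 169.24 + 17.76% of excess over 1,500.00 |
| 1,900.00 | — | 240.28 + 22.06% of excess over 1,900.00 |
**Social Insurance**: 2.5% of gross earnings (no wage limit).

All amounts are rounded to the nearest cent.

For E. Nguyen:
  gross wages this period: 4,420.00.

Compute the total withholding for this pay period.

906.69

Provincial Income Tax: taxable = 4,420.00
  240.28 + 22.06% × (4,420.00 − 1,900.00) = 240.28 + 22.06% × 2,520.00 = 796.19
Social Insurance: 2.5% × 4,420.00 = 110.50
Total: 796.19 + 110.50 = 906.69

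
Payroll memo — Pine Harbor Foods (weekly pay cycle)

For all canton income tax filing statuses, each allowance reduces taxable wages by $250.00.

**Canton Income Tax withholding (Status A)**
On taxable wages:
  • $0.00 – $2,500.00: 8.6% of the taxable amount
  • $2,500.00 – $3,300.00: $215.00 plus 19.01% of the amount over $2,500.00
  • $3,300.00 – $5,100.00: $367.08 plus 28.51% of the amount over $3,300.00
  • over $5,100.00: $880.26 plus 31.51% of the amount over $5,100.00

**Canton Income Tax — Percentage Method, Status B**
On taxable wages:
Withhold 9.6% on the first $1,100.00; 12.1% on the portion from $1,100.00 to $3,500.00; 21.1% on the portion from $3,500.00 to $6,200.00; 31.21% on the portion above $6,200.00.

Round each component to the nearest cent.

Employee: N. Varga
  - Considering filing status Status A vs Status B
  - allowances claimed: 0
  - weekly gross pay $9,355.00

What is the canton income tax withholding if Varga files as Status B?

$1,950.38

Canton Income Tax (Status B): taxable = $9,355.00
  $965.70 + 31.21% × ($9,355.00 − $6,200.00) = $965.70 + 31.21% × $3,155.00 = $1,950.38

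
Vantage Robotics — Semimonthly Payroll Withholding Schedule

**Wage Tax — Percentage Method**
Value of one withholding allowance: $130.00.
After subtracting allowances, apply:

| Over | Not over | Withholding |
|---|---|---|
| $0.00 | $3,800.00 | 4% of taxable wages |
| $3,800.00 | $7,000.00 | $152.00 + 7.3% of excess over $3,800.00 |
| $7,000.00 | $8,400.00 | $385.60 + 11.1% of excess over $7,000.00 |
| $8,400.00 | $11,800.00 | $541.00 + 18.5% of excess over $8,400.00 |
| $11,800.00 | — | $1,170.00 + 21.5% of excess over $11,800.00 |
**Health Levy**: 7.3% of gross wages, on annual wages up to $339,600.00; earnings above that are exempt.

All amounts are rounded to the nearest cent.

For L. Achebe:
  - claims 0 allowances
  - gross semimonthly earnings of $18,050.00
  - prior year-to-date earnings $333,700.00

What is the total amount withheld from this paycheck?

$2,944.45

Wage Tax: taxable = $18,050.00
  $1,170.00 + 21.5% × ($18,050.00 − $11,800.00) = $1,170.00 + 21.5% × $6,250.00 = $2,513.75
Health Levy: cap $339,600.00 − YTD $333,700.00 = $5,900.00 subject; 7.3% × $5,900.00 = $430.70
Total: $2,513.75 + $430.70 = $2,944.45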